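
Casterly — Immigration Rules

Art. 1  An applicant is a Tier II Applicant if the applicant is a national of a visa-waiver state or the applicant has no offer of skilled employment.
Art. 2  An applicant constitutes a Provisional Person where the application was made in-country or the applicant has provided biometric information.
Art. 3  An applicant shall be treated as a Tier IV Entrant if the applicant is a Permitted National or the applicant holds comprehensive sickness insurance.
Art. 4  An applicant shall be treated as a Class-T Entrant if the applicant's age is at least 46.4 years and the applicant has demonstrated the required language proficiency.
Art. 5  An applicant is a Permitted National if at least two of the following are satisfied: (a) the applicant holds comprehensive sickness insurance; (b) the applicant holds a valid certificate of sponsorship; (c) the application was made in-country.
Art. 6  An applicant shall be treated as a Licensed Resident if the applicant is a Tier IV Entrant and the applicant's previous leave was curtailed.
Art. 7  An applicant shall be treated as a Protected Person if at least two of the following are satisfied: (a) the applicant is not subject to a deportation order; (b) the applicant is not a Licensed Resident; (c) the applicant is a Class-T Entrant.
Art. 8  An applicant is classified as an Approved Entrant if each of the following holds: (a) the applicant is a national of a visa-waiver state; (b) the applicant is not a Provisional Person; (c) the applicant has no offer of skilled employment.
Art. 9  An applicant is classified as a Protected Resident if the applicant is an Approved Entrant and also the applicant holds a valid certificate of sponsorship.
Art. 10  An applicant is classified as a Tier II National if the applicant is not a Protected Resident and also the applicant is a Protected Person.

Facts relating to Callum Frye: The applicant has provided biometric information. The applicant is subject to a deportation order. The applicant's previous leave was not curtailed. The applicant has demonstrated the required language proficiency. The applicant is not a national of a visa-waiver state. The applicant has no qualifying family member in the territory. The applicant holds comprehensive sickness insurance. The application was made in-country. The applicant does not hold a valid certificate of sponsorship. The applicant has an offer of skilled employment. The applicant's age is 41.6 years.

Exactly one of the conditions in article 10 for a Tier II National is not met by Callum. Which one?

article 2 — Provisional Person: [the application was made in-country? yes] OR [the applicant has provided biometric information? yes] → satisfied.
article 8 — Approved Entrant: [the applicant is a national of a visa-waiver state? no] AND [not a Provisional Person (article 2)? no] AND [the applicant has no offer of skilled employment? no] → not satisfied.
article 9 — Protected Resident: [Approved Entrant (article 8)? no] AND [the applicant holds a valid certificate of sponsorship? no] → not satisfied.
article 5 — Permitted National: the applicant holds comprehensive sickness insurance? yes; the applicant holds a valid certificate of sponsorship? no; the application was made in-country? yes — 2 of 3 hold (need ≥2) → satisfied.
article 3 — Tier IV Entrant: [Permitted National (article 5)? yes] OR [the applicant holds comprehensive sickness insurance? yes] → satisfied.
article 6 — Licensed Resident: [Tier IV Entrant (article 3)? yes] AND [the applicant's previous leave was curtailed? no] → not satisfied.
article 4 — Class-T Entrant: [applicant's age: 41.6 years ≥ 46.4 years? no] AND [the applicant has demonstrated the required language proficiency? yes] → not satisfied.
article 7 — Protected Person: the applicant is not subject to a deportation order? no; not a Licensed Resident (article 6)? yes; Class-T Entrant (article 4)? no — 1 of 3 hold (need ≥2) → not satisfied.
article 10 — Tier II National: [not a Protected Resident (article 9)? yes] AND [Protected Person (article 7)? no] → not satisfied.

Protected Person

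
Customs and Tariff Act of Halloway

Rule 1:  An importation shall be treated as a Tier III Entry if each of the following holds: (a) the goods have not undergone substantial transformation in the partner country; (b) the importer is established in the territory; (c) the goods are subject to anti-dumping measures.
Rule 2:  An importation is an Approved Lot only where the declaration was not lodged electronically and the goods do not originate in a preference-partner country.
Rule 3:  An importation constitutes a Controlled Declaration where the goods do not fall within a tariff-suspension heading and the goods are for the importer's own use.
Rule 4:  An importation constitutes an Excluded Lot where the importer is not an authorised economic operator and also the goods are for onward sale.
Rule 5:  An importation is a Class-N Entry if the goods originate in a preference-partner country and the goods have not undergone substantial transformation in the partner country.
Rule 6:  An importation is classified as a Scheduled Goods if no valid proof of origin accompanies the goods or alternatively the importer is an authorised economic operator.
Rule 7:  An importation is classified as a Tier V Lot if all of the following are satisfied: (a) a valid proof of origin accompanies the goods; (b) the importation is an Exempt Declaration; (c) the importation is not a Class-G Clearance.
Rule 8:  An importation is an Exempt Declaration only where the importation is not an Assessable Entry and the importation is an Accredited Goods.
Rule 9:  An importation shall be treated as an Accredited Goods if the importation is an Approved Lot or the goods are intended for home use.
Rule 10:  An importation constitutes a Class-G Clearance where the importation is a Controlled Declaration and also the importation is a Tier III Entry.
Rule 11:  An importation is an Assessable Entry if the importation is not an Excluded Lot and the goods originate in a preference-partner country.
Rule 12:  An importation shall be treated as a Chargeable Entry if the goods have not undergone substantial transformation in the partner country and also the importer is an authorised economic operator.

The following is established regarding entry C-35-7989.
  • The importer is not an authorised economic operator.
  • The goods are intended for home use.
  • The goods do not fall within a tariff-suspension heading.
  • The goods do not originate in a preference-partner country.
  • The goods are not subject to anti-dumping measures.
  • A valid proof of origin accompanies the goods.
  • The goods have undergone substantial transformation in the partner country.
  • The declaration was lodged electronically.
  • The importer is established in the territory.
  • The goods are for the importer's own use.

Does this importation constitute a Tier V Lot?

Under rule 4: the importer is not an authorised economic operator? yes; and the goods are for onward sale? no. So the importation is not an Excluded Lot.
Under rule 11: not an Excluded Lot (rule 4)? yes; and the goods originate in a preference-partner country? no. So the importation is not an Assessable Entry.
Under rule 2: the declaration was not lodged electronically? no; and the goods do not originate in a preference-partner country? yes. So the importation is not an Approved Lot.
Under rule 9: Approved Lot (rule 2)? no; or the goods are intended for home use? yes. So the importation is an Accredited Goods.
Under rule 8: not an Assessable Entry (rule 11)? yes; and Accredited Goods (rule 9)? yes. So the importation is an Exempt Declaration.
Under rule 3: the goods do not fall within a tariff-suspension heading? yes; and the goods are for the importer's own use? yes. So the importation is a Controlled Declaration.
Under rule 1: the goods have not undergone substantial transformation in the partner country? no; and the importer is established in the territory? yes; and the goods are subject to anti-dumping measures? no. So the importation is not a Tier III Entry.
Under rule 10: Controlled Declaration (rule 3)? yes; and Tier III Entry (rule 1)? no. So the importation is not a Class-G Clearance.
Under rule 7: a valid proof of origin accompanies the goods? yes; and Exempt Declaration (rule 8)? yes; and not a Class-G Clearance (rule 10)? yes. So the importation is a Tier V Lot.

Yes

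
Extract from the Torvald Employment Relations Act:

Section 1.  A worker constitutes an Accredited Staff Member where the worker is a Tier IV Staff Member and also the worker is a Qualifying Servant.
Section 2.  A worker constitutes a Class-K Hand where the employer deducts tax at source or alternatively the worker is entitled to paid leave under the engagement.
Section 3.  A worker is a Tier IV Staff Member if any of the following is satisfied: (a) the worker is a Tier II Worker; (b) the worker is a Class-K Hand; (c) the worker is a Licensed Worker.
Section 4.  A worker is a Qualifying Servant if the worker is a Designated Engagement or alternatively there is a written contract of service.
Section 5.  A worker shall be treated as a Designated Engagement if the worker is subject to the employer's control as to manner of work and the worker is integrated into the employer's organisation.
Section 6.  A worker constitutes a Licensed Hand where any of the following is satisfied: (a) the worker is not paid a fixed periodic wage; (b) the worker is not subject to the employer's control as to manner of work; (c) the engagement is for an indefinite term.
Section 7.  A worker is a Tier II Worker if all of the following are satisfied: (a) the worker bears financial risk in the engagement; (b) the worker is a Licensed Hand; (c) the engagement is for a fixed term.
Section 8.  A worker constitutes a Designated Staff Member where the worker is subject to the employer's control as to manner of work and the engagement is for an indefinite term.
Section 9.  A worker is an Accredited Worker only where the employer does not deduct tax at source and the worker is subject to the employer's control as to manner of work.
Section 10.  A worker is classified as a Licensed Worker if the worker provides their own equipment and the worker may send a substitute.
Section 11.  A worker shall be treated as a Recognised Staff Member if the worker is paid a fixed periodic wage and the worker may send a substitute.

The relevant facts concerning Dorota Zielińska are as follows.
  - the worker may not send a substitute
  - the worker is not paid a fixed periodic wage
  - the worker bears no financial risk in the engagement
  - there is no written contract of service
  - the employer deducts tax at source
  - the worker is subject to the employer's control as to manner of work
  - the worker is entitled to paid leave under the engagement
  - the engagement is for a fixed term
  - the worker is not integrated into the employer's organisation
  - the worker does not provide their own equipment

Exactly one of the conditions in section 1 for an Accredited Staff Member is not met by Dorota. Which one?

section 6 — Licensed Hand: [the worker is not paid a fixed periodic wage? yes] OR [the worker is not subject to the employer's control as to manner of work? no] OR [the engagement is for an indefinite term? no] → satisfied.
section 7 — Tier II Worker: [the worker bears financial risk in the engagement? no] AND [Licensed Hand (section 6)? yes] AND [the engagement is for a fixed term? yes] → not satisfied.
section 2 — Class-K Hand: [the employer deducts tax at source? yes] OR [the worker is entitled to paid leave under the engagement? yes] → satisfied.
section 10 — Licensed Worker: [the worker provides their own equipment? no] AND [the worker may send a substitute? no] → not satisfied.
section 3 — Tier IV Staff Member: [Tier II Worker (section 7)? no] OR [Class-K Hand (section 2)? yes] OR [Licensed Worker (section 10)? no] → satisfied.
section 5 — Designated Engagement: [the worker is subject to the employer's control as to manner of work? yes] AND [the worker is integrated into the employer's organisation? no] → not satisfied.
section 4 — Qualifying Servant: [Designated Engagement (section 5)? no] OR [there is a written contract of service? no] → not satisfied.
section 1 — Accredited Staff Member: [Tier IV Staff Member (section 3)? yes] AND [Qualifying Servant (section 4)? no] → not satisfied.

Qualifying Servant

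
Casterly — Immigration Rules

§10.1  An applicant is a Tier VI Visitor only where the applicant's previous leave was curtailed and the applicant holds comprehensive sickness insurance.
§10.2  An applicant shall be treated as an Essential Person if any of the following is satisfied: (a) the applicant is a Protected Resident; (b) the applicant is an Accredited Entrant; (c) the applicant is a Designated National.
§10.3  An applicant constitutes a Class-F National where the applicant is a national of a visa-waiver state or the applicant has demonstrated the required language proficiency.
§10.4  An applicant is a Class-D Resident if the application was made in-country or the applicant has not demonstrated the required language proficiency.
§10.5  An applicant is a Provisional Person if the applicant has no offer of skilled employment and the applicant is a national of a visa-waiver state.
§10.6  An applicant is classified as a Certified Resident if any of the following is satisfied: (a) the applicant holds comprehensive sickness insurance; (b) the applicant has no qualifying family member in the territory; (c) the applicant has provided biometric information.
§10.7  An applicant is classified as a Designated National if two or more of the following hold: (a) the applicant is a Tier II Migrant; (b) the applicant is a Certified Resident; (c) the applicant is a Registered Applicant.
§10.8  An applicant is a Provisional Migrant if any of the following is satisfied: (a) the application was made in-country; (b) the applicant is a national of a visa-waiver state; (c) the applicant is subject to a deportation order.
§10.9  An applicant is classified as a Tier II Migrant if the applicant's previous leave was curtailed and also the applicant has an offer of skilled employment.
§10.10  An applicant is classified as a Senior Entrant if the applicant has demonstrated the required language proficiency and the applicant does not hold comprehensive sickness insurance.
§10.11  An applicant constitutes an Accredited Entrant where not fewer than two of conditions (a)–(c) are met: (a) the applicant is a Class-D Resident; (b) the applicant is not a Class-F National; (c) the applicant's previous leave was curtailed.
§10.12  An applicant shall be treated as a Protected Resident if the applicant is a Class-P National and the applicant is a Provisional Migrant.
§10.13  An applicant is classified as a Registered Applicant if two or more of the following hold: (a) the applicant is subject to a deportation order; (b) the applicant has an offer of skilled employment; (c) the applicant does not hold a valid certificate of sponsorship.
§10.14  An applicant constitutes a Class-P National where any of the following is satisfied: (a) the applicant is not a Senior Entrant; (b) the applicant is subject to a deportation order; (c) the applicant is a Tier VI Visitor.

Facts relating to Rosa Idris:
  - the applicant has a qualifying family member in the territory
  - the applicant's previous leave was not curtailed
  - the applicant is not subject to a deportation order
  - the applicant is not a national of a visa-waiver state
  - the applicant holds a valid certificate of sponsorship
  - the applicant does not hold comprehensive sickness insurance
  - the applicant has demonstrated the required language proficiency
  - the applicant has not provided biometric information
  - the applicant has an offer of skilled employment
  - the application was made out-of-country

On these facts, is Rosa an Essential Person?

No

§10.10 — Senior Entrant: [the applicant has demonstrated the required language proficiency? yes] AND [the applicant does not hold comprehensive sickness insurance? yes] → satisfied.
§10.1 — Tier VI Visitor: [the applicant's previous leave was curtailed? no] AND [the applicant holds comprehensive sickness insurance? no] → not satisfied.
§10.14 — Class-P National: [not a Senior Entrant (§10.10)? no] OR [the applicant is subject to a deportation order? no] OR [Tier VI Visitor (§10.1)? no] → not satisfied.
§10.8 — Provisional Migrant: [the application was made in-country? no] OR [the applicant is a national of a visa-waiver state? no] OR [the applicant is subject to a deportation order? no] → not satisfied.
§10.12 — Protected Resident: [Class-P National (§10.14)? no] AND [Provisional Migrant (§10.8)? no] → not satisfied.
§10.4 — Class-D Resident: [the application was made in-country? no] OR [the applicant has not demonstrated the required language proficiency? no] → not satisfied.
§10.3 — Class-F National: [the applicant is a national of a visa-waiver state? no] OR [the applicant has demonstrated the required language proficiency? yes] → satisfied.
§10.11 — Accredited Entrant: Class-D Resident (§10.4)? no; not a Class-F National (§10.3)? no; the applicant's previous leave was curtailed? no — 0 of 3 hold (need ≥2) → not satisfied.
§10.9 — Tier II Migrant: [the applicant's previous leave was curtailed? no] AND [the applicant has an offer of skilled employment? yes] → not satisfied.
§10.6 — Certified Resident: [the applicant holds comprehensive sickness insurance? no] OR [the applicant has no qualifying family member in the territory? no] OR [the applicant has provided biometric information? no] → not satisfied.
§10.13 — Registered Applicant: the applicant is subject to a deportation order? no; the applicant has an offer of skilled employment? yes; the applicant does not hold a valid certificate of sponsorship? no — 1 of 3 hold (need ≥2) → not satisfied.
§10.7 — Designated National: Tier II Migrant (§10.9)? no; Certified Resident (§10.6)? no; Registered Applicant (§10.13)? no — 0 of 3 hold (need ≥2) → not satisfied.
§10.2 — Essential Person: [Protected Resident (§10.12)? no] OR [Accredited Entrant (§10.11)? no] OR [Designated National (§10.7)? no] → not satisfied.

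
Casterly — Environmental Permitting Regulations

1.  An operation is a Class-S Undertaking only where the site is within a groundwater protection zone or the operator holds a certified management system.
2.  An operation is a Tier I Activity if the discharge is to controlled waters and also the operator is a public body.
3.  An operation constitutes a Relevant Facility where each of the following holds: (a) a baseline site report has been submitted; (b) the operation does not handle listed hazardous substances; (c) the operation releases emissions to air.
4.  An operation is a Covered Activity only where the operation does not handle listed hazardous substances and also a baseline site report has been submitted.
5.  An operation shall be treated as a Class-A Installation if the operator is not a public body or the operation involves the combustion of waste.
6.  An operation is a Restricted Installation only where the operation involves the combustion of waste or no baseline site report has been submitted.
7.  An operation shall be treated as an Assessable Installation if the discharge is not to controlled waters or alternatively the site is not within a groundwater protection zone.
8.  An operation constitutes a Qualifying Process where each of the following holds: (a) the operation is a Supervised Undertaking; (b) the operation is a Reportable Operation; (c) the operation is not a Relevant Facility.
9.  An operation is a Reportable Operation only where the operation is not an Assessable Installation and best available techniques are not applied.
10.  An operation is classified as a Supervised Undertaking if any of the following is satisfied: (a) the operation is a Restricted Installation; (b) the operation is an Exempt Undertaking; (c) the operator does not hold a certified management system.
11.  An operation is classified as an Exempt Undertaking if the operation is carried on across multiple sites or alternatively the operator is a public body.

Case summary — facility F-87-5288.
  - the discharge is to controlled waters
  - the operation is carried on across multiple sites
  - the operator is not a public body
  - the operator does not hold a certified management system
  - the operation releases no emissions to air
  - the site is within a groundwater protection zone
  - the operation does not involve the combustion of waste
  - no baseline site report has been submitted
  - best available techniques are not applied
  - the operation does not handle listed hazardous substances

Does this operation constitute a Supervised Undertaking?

paragraph 6 — Restricted Installation: [the operation involves the combustion of waste? no] OR [no baseline site report has been submitted? yes] → satisfied.
paragraph 11 — Exempt Undertaking: [the operation is carried on across multiple sites? yes] OR [the operator is a public body? no] → satisfied.
paragraph 10 — Supervised Undertaking: [Restricted Installation (paragraph 6)? yes] OR [Exempt Undertaking (paragraph 11)? yes] OR [the operator does not hold a certified management system? yes] → satisfied.

Yes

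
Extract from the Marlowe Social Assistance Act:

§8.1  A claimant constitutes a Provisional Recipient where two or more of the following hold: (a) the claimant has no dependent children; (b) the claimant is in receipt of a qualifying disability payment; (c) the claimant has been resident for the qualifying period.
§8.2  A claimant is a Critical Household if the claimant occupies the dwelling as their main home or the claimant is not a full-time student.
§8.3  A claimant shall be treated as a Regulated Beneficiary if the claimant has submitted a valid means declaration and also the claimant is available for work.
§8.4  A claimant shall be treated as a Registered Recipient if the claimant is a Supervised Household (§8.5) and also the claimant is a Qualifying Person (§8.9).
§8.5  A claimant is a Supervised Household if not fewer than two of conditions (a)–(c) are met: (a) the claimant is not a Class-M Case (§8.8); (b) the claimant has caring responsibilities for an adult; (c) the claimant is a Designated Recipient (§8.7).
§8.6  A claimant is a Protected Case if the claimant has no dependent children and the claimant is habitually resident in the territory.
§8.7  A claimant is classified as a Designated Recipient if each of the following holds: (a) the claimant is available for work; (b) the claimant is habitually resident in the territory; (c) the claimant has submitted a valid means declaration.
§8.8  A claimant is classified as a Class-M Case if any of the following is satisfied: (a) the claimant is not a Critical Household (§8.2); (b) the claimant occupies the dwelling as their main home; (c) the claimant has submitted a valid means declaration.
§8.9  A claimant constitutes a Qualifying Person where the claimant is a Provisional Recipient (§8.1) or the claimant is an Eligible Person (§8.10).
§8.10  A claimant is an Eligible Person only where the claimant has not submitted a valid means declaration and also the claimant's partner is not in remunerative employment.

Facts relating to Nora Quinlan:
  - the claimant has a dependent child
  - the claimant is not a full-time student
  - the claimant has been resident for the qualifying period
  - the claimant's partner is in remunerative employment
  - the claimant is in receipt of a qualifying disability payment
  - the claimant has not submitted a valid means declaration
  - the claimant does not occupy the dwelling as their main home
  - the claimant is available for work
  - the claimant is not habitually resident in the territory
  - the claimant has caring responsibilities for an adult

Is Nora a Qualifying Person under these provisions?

§8.1 — Provisional Recipient: the claimant has no dependent children? no; the claimant is in receipt of a qualifying disability payment? yes; the claimant has been resident for the qualifying period? yes — 2 of 3 hold (need ≥2) → satisfied.
§8.10 — Eligible Person: [the claimant has not submitted a valid means declaration? yes] AND [the claimant's partner is not in remunerative employment? no] → not satisfied.
§8.9 — Qualifying Person: [Provisional Recipient (§8.1)? yes] OR [Eligible Person (§8.10)? no] → satisfied.

Yes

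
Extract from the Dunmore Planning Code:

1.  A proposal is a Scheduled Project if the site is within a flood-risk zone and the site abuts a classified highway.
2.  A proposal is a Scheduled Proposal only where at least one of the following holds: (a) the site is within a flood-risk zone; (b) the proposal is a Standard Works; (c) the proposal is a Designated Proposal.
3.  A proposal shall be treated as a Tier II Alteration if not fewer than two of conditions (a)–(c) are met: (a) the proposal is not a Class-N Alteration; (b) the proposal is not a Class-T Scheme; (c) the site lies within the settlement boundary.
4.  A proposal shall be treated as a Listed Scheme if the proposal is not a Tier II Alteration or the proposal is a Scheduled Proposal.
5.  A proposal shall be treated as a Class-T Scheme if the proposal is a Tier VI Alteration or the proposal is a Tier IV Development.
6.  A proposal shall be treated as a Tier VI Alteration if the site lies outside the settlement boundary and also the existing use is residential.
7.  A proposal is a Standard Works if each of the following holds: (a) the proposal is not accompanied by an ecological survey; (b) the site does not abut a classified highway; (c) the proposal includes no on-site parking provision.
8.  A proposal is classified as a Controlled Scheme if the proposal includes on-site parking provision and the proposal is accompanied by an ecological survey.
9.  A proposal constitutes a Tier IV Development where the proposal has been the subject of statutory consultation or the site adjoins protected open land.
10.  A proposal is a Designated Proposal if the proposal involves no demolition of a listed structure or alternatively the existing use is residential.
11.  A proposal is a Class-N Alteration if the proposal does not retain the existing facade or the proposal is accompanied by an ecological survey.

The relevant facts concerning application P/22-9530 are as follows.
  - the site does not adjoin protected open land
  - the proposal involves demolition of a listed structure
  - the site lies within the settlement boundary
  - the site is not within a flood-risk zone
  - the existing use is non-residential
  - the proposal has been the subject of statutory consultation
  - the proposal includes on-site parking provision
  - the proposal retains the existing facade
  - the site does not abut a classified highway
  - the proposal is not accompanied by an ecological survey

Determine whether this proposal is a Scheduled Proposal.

No

paragraph 7 — Standard Works: [the proposal is not accompanied by an ecological survey? yes] AND [the site does not abut a classified highway? yes] AND [the proposal includes no on-site parking provision? no] → not satisfied.
paragraph 10 — Designated Proposal: [the proposal involves no demolition of a listed structure? no] OR [the existing use is residential? no] → not satisfied.
paragraph 2 — Scheduled Proposal: [the site is within a flood-risk zone? no] OR [Standard Works (paragraph 7)? no] OR [Designated Proposal (paragraph 10)? no] → not satisfied.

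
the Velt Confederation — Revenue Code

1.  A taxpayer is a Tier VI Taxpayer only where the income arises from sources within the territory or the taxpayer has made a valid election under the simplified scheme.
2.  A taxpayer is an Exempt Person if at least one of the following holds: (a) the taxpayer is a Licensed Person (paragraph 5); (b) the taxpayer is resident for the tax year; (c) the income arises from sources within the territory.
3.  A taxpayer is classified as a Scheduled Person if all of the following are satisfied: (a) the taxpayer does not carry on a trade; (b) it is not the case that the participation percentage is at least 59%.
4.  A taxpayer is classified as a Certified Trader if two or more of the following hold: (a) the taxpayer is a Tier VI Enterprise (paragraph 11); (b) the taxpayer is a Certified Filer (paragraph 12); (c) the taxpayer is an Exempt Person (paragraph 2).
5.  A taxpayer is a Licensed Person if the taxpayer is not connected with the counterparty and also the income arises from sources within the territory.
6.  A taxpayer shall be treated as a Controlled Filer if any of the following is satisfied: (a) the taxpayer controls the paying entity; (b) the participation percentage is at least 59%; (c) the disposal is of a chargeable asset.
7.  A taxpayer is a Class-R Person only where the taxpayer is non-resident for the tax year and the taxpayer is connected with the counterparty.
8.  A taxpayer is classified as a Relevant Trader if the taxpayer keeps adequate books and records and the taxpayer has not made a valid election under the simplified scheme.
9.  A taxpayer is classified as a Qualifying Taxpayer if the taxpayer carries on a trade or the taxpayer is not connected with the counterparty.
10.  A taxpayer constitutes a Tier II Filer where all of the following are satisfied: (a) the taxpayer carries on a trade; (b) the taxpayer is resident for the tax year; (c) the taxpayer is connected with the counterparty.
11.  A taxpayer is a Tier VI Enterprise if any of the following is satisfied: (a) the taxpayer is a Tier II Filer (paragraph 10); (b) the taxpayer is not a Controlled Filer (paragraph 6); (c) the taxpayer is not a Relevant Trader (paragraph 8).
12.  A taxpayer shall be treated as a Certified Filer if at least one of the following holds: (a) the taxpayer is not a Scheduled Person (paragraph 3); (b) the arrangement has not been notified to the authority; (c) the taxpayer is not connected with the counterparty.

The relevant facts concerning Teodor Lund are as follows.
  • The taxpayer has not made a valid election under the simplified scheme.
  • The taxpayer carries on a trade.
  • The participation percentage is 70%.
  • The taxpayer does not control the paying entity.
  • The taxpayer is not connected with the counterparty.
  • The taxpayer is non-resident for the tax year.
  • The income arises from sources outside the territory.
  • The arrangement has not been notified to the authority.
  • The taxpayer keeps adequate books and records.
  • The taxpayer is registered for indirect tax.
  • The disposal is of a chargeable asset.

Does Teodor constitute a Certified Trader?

Under paragraph 10: the taxpayer carries on a trade? yes; and the taxpayer is resident for the tax year? no; and the taxpayer is connected with the counterparty? no. So the taxpayer is not a Tier II Filer.
Under paragraph 6: the taxpayer controls the paying entity? no; or participation percentage: 70% ≥ 59%? yes; or the disposal is of a chargeable asset? yes. So the taxpayer is a Controlled Filer.
Under paragraph 8: the taxpayer keeps adequate books and records? yes; and the taxpayer has not made a valid election under the simplified scheme? yes. So the taxpayer is a Relevant Trader.
Under paragraph 11: Tier II Filer (paragraph 10)? no; or not a Controlled Filer (paragraph 6)? no; or not a Relevant Trader (paragraph 8)? no. So the taxpayer is not a Tier VI Enterprise.
Under paragraph 3: the taxpayer does not carry on a trade? no; and participation percentage: 70% ≥ 59%? yes, so negated condition no. So the taxpayer is not a Scheduled Person.
Under paragraph 12: not a Scheduled Person (paragraph 3)? yes; or the arrangement has not been notified to the authority? yes; or the taxpayer is not connected with the counterparty? yes. So the taxpayer is a Certified Filer.
Under paragraph 5: the taxpayer is not connected with the counterparty? yes; and the income arises from sources within the territory? no. So the taxpayer is not a Licensed Person.
Under paragraph 2: Licensed Person (paragraph 5)? no; or the taxpayer is resident for the tax year? no; or the income arises from sources within the territory? no. So the taxpayer is not an Exempt Person.
Under paragraph 4: Tier VI Enterprise (paragraph 11)? no; Certified Filer (paragraph 12)? yes; Exempt Person (paragraph 2)? no — 1 of 3 hold (need ≥2) → not satisfied.

No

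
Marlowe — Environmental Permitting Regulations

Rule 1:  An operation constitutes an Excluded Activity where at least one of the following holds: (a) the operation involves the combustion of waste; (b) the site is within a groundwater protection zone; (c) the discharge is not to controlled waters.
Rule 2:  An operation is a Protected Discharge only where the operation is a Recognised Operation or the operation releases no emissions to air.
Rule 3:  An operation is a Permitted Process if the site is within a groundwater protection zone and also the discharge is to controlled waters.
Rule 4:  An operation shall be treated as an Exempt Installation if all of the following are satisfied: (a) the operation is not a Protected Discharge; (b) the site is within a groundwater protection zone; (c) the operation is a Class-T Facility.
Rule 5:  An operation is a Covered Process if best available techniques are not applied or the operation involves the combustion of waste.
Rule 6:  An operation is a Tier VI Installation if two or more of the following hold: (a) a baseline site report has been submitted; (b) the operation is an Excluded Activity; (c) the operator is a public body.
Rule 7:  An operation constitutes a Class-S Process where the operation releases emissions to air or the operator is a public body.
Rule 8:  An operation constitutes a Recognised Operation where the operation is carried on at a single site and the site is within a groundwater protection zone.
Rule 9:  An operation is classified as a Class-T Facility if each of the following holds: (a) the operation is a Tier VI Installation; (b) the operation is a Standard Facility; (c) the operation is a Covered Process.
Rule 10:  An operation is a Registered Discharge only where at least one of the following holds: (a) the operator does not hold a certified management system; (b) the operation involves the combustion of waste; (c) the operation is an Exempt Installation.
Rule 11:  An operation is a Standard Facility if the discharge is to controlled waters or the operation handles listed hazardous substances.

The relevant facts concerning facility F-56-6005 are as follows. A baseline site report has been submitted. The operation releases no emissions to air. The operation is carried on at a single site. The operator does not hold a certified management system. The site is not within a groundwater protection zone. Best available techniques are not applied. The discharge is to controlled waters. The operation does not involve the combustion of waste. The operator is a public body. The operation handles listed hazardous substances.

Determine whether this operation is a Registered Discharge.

Under rule 8: the operation is carried on at a single site? yes; and the site is within a groundwater protection zone? no. So the operation is not a Recognised Operation.
Under rule 2: Recognised Operation (rule 8)? no; or the operation releases no emissions to air? yes. So the operation is a Protected Discharge.
Under rule 1: the operation involves the combustion of waste? no; or the site is within a groundwater protection zone? no; or the discharge is not to controlled waters? no. So the operation is not an Excluded Activity.
Under rule 6: a baseline site report has been submitted? yes; Excluded Activity (rule 1)? no; the operator is a public body? yes — 2 of 3 hold (need ≥2) → satisfied.
Under rule 11: the discharge is to controlled waters? yes; or the operation handles listed hazardous substances? yes. So the operation is a Standard Facility.
Under rule 5: best available techniques are not applied? yes; or the operation involves the combustion of waste? no. So the operation is a Covered Process.
Under rule 9: Tier VI Installation (rule 6)? yes; and Standard Facility (rule 11)? yes; and Covered Process (rule 5)? yes. So the operation is a Class-T Facility.
Under rule 4: not a Protected Discharge (rule 2)? no; and the site is within a groundwater protection zone? no; and Class-T Facility (rule 9)? yes. So the operation is not an Exempt Installation.
Under rule 10: the operator does not hold a certified management system? yes; or the operation involves the combustion of waste? no; or Exempt Installation (rule 4)? no. So the operation is a Registered Discharge.

Yes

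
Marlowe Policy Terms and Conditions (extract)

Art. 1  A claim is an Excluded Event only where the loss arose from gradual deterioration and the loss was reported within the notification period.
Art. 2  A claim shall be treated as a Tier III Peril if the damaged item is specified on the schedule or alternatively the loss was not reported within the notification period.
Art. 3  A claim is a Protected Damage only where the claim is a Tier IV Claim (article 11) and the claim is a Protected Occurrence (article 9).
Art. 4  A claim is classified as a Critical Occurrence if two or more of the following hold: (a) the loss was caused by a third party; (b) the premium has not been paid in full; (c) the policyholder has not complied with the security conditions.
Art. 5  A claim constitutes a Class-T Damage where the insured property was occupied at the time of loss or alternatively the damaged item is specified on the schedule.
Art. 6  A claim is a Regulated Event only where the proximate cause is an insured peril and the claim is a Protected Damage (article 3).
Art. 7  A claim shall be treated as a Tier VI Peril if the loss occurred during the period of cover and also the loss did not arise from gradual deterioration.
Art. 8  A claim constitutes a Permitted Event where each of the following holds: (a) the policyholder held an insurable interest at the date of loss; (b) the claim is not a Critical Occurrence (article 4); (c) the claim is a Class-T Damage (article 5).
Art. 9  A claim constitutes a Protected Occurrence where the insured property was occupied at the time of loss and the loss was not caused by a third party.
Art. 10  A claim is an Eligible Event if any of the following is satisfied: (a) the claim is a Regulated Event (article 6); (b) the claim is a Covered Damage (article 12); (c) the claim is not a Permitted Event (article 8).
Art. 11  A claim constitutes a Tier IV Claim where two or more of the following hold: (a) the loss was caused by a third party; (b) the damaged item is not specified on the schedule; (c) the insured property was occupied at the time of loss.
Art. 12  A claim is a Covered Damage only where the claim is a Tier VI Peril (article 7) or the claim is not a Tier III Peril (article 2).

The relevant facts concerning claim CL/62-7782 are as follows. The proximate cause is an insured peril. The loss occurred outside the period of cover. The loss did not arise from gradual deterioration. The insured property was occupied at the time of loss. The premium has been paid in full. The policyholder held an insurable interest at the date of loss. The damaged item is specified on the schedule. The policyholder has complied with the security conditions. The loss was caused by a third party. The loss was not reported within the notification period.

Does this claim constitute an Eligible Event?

No

Under article 11: the loss was caused by a third party? yes; the damaged item is not specified on the schedule? no; the insured property was occupied at the time of loss? yes — 2 of 3 hold (need ≥2) → satisfied.
Under article 9: the insured property was occupied at the time of loss? yes; and the loss was not caused by a third party? no. So the claim is not a Protected Occurrence.
Under article 3: Tier IV Claim (article 11)? yes; and Protected Occurrence (article 9)? no. So the claim is not a Protected Damage.
Under article 6: the proximate cause is an insured peril? yes; and Protected Damage (article 3)? no. So the claim is not a Regulated Event.
Under article 7: the loss occurred during the period of cover? no; and the loss did not arise from gradual deterioration? yes. So the claim is not a Tier VI Peril.
Under article 2: the damaged item is specified on the schedule? yes; or the loss was not reported within the notification period? yes. So the claim is a Tier III Peril.
Under article 12: Tier VI Peril (article 7)? no; or not a Tier III Peril (article 2)? no. So the claim is not a Covered Damage.
Under article 4: the loss was caused by a third party? yes; the premium has not been paid in full? no; the policyholder has not complied with the security conditions? no — 1 of 3 hold (need ≥2) → not satisfied.
Under article 5: the insured property was occupied at the time of loss? yes; or the damaged item is specified on the schedule? yes. So the claim is a Class-T Damage.
Under article 8: the policyholder held an insurable interest at the date of loss? yes; and not a Critical Occurrence (article 4)? yes; and Class-T Damage (article 5)? yes. So the claim is a Permitted Event.
Under article 10: Regulated Event (article 6)? no; or Covered Damage (article 12)? no; or not a Permitted Event (article 8)? no. So the claim is not an Eligible Event.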